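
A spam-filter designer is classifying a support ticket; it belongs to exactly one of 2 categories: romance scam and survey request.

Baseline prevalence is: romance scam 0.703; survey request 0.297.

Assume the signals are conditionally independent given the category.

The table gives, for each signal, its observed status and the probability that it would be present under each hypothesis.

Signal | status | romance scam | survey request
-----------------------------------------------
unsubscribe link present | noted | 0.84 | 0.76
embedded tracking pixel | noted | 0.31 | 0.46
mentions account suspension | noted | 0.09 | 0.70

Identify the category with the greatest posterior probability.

For each hypothesis, the unnormalized posterior weight is prior × product of the signal likelihoods:
  romance scam: 0.703 × 0.84 × 0.31 × 0.09 = 0.016476
  survey request: 0.297 × 0.76 × 0.46 × 0.70 = 0.072682
Marginal likelihood of the evidence = 0.089157.
P(romance scam | evidence) ≈ 0.016476 / 0.089157 ≈ 0.185
P(survey request | evidence) ≈ 0.072682 / 0.089157 ≈ 0.815
The largest is 0.815, so survey request is most probable.

survey request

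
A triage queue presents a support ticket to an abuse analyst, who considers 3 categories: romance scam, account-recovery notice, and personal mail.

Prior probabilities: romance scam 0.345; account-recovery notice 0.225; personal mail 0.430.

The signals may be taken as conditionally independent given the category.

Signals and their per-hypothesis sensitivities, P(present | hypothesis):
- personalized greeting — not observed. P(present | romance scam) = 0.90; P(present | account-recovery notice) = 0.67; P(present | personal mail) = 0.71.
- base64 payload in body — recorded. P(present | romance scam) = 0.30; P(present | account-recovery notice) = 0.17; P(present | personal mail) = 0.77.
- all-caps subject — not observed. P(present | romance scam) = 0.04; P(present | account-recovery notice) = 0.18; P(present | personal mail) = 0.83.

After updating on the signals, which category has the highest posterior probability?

personal mail

Multiply each prior by the joint likelihood of the signal pattern (using 1 − P(present | H) for each absent signal):
  romance scam: 0.345 × (1 − 0.90) × 0.30 × (1 − 0.04) = 0.009936
  account-recovery notice: 0.225 × (1 − 0.67) × 0.17 × (1 − 0.18) = 0.01035
  personal mail: 0.430 × (1 − 0.71) × 0.77 × (1 − 0.83) = 0.016323
The unnormalized weights sum to 0.03661.
P(romance scam | evidence) ≈ 0.009936 / 0.03661 ≈ 0.271
P(account-recovery notice | evidence) ≈ 0.01035 / 0.03661 ≈ 0.283
P(personal mail | evidence) ≈ 0.016323 / 0.03661 ≈ 0.446
The largest is 0.446, so personal mail is most probable.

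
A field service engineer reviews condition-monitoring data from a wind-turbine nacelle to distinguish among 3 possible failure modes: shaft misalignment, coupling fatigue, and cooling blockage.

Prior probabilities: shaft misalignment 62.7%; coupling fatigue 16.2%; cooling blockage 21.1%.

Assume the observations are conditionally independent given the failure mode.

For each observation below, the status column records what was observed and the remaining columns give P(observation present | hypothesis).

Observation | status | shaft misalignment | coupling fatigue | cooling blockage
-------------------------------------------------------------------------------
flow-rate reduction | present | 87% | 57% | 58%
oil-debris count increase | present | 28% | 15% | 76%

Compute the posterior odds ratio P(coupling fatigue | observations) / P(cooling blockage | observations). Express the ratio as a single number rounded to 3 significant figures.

0.149

Unnormalized posterior weight (prior times the observation likelihoods) for each of the two hypotheses:
  coupling fatigue: 0.162 × 0.57 × 0.15 = 0.013851
  cooling blockage: 0.211 × 0.58 × 0.76 = 0.093009
Odds(coupling fatigue : cooling blockage) = 0.013851 / 0.093009 ≈ 0.149.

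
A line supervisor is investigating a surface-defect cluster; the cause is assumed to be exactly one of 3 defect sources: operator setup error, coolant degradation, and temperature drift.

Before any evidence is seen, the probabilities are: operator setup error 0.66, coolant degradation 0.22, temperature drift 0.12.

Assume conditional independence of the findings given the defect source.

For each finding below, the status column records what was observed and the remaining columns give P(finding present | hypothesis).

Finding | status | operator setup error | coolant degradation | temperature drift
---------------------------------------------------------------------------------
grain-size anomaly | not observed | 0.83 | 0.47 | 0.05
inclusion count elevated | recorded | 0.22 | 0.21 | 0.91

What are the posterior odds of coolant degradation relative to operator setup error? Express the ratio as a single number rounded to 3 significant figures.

Posterior odds equal prior odds times the likelihood ratio; only the two competing hypotheses matter (using 1 − P(present | H) for each absent finding).
  coolant degradation: 0.22 × (1 − 0.47) × 0.21 = 0.024486
  operator setup error: 0.66 × (1 − 0.83) × 0.22 = 0.024684
Posterior odds = 0.024486 / 0.024684 ≈ 0.992.

0.992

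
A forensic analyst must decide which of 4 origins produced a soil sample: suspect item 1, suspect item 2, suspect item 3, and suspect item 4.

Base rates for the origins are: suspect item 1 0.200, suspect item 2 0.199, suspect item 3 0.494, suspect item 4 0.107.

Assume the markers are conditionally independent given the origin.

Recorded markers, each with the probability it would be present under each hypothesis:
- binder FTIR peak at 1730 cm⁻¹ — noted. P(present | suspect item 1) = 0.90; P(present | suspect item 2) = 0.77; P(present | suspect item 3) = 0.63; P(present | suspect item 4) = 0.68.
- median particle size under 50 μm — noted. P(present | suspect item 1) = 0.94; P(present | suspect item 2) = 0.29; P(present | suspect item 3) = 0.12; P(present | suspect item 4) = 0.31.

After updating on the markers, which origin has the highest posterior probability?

By Bayes' rule with conditional independence, the unnormalized weight for each hypothesis is prior × ∏ likelihoods:
  suspect item 1: 0.200 × 0.90 × 0.94 = 0.1692
  suspect item 2: 0.199 × 0.77 × 0.29 = 0.044437
  suspect item 3: 0.494 × 0.63 × 0.12 = 0.037346
  suspect item 4: 0.107 × 0.68 × 0.31 = 0.022556
Normalizing constant Z = 0.1692 + 0.044437 + 0.037346 + 0.022556 = 0.27354.
P(suspect item 1 | evidence) ≈ 0.1692 / 0.27354 ≈ 0.619
P(suspect item 2 | evidence) ≈ 0.044437 / 0.27354 ≈ 0.162
P(suspect item 3 | evidence) ≈ 0.037346 / 0.27354 ≈ 0.137
P(suspect item 4 | evidence) ≈ 0.022556 / 0.27354 ≈ 0.082
The largest is 0.619, so suspect item 1 is most probable.

suspect item 1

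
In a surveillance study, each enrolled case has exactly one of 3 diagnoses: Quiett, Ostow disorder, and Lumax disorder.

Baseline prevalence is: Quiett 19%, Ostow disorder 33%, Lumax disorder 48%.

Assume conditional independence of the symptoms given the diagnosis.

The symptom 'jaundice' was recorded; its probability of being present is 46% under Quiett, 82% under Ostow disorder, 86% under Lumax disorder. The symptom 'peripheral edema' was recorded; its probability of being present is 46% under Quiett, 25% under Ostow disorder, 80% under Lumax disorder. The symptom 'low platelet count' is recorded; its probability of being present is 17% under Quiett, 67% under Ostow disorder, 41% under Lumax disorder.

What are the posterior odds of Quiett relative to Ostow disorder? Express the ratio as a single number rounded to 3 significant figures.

0.151

Unnormalized posterior weight (prior times the symptom likelihoods) for each of the two hypotheses:
  Quiett: 0.19 × 0.46 × 0.46 × 0.17 = 0.0068347
  Ostow disorder: 0.33 × 0.82 × 0.25 × 0.67 = 0.045326
Posterior odds = 0.0068347 / 0.045326 ≈ 0.151.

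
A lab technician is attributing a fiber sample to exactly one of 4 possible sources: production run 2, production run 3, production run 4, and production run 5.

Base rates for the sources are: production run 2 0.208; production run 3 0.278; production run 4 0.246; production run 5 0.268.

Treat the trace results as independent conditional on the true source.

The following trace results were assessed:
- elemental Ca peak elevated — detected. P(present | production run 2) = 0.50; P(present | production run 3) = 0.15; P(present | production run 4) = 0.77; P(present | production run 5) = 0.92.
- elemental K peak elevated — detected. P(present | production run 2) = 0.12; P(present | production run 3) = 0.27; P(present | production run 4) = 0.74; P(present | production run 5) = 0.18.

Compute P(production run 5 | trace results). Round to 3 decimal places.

0.213

Multiply each prior by the joint likelihood of the trace result pattern:
  production run 2: 0.208 × 0.50 × 0.12 = 0.01248
  production run 3: 0.278 × 0.15 × 0.27 = 0.011259
  production run 4: 0.246 × 0.77 × 0.74 = 0.14017
  production run 5: 0.268 × 0.92 × 0.18 = 0.044381
The unnormalized weights sum to 0.20829.
P(production run 5 | evidence) = 0.044381 / 0.20829 ≈ 0.213.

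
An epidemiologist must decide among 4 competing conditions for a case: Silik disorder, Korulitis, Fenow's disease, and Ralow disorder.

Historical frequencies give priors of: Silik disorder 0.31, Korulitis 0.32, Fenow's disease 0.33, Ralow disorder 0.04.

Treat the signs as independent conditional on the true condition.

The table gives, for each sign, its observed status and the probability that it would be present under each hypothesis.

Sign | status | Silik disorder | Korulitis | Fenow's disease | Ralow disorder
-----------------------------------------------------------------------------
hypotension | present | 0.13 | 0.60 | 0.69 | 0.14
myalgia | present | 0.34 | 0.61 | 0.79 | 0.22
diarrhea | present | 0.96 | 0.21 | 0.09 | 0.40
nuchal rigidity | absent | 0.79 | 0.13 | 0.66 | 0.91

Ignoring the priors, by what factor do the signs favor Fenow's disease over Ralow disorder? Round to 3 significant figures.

Take the product of per-sign likelihoods under each hypothesis (using 1 − P(present | H) for each absent sign), then divide.
  Fenow's disease: 0.69 × 0.79 × 0.09 × (1 − 0.66) = 0.01668
  Ralow disorder: 0.14 × 0.22 × 0.40 × (1 − 0.91) = 0.0011088
Bayes factor = 0.01668 / 0.0011088 ≈ 15.0

15.0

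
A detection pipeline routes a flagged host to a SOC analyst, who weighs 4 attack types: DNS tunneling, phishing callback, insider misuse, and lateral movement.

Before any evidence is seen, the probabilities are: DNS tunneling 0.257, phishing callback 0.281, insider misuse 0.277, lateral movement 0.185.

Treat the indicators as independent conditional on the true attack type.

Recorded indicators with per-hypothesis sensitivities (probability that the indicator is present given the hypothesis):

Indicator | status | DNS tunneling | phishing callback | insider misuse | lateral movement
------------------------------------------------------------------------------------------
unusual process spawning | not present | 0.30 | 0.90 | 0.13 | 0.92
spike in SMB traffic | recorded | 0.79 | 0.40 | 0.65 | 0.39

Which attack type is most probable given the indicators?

insider misuse

By Bayes' rule with conditional independence, the unnormalized weight for each hypothesis is prior × ∏ likelihoods (using 1 − P(present | H) for each absent indicator):
  DNS tunneling: 0.257 × (1 − 0.30) × 0.79 = 0.14212
  phishing callback: 0.281 × (1 − 0.90) × 0.40 = 0.01124
  insider misuse: 0.277 × (1 − 0.13) × 0.65 = 0.15664
  lateral movement: 0.185 × (1 − 0.92) × 0.39 = 0.005772
Marginal likelihood of the evidence = 0.31578.
P(DNS tunneling | evidence) ≈ 0.14212 / 0.31578 ≈ 0.450
P(phishing callback | evidence) ≈ 0.01124 / 0.31578 ≈ 0.036
P(insider misuse | evidence) ≈ 0.15664 / 0.31578 ≈ 0.496
P(lateral movement | evidence) ≈ 0.005772 / 0.31578 ≈ 0.018
The largest is 0.496, so insider misuse is most probable.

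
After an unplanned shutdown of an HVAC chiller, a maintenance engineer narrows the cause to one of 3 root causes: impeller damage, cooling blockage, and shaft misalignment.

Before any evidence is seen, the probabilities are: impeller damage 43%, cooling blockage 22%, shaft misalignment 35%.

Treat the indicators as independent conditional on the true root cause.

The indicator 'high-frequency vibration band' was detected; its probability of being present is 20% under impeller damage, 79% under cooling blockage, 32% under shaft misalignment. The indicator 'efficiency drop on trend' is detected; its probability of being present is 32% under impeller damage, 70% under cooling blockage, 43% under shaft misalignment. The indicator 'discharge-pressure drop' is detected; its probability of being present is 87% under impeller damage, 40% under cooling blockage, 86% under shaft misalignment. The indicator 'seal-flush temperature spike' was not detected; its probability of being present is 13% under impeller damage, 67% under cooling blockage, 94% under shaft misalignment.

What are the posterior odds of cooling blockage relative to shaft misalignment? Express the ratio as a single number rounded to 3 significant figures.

The normalizing constant cancels in an odds ratio, so compute prior × likelihood for the two hypotheses only (using 1 − P(present | H) for each absent indicator):
  cooling blockage: 0.22 × 0.79 × 0.70 × 0.40 × (1 − 0.67) = 0.016059
  shaft misalignment: 0.35 × 0.32 × 0.43 × 0.86 × (1 − 0.94) = 0.0024851
Odds(cooling blockage : shaft misalignment) = 0.016059 / 0.0024851 ≈ 6.46.

6.46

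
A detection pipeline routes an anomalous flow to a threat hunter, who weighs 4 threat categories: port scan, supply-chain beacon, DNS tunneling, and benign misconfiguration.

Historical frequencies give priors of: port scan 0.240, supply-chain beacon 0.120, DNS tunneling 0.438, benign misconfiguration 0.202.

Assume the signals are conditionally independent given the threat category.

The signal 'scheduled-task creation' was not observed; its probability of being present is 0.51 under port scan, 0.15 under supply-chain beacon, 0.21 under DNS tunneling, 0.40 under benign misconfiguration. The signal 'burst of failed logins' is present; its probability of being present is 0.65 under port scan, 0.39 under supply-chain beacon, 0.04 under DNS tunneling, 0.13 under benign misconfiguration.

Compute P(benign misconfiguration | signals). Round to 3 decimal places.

Multiply each prior by the joint likelihood of the signal pattern (using 1 − P(present | H) for each absent signal):
  port scan: 0.240 × (1 − 0.51) × 0.65 = 0.07644
  supply-chain beacon: 0.120 × (1 − 0.15) × 0.39 = 0.03978
  DNS tunneling: 0.438 × (1 − 0.21) × 0.04 = 0.013841
  benign misconfiguration: 0.202 × (1 − 0.40) × 0.13 = 0.015756
Normalizing constant Z = 0.07644 + 0.03978 + 0.013841 + 0.015756 = 0.14582.
P(benign misconfiguration | evidence) = 0.015756 / 0.14582 ≈ 0.108.

0.108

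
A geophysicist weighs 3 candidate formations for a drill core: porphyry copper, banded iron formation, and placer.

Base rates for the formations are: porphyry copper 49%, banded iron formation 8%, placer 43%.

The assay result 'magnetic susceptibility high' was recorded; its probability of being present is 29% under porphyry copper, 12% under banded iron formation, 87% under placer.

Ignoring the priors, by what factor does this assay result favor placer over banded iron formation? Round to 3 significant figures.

7.25

The Bayes factor is the ratio of the two likelihoods.
  placer: 0.87
  banded iron formation: 0.12
Bayes factor = 0.87 / 0.12 ≈ 7.25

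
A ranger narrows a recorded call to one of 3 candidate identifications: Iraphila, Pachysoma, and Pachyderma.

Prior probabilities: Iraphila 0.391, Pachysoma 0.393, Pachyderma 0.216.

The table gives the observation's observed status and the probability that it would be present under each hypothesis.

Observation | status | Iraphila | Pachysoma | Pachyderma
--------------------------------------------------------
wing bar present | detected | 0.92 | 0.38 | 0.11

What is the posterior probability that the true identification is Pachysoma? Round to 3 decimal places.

0.280

By Bayes' rule, the unnormalized weight for each hypothesis is prior × likelihood:
  Iraphila: 0.391 × 0.92 = 0.35972
  Pachysoma: 0.393 × 0.38 = 0.14934
  Pachyderma: 0.216 × 0.11 = 0.02376
Normalizing constant Z = 0.35972 + 0.14934 + 0.02376 = 0.53282.
P(Pachysoma | evidence) = 0.14934 / 0.53282 ≈ 0.280.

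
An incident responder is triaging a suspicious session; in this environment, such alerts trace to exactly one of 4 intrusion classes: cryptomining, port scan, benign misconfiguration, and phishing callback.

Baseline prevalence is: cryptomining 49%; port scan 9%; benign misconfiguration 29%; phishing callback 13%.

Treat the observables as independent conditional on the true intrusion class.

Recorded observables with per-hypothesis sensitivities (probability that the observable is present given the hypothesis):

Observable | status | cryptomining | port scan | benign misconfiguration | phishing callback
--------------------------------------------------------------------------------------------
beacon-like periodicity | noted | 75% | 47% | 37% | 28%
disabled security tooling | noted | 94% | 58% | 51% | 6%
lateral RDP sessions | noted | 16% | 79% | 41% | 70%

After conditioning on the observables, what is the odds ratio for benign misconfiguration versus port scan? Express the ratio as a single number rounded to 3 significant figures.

The normalizing constant cancels in an odds ratio, so compute prior × likelihood for the two hypotheses only:
  benign misconfiguration: 0.29 × 0.37 × 0.51 × 0.41 = 0.022436
  port scan: 0.09 × 0.47 × 0.58 × 0.79 = 0.019382
Odds(benign misconfiguration : port scan) = 0.022436 / 0.019382 ≈ 1.16.

1.16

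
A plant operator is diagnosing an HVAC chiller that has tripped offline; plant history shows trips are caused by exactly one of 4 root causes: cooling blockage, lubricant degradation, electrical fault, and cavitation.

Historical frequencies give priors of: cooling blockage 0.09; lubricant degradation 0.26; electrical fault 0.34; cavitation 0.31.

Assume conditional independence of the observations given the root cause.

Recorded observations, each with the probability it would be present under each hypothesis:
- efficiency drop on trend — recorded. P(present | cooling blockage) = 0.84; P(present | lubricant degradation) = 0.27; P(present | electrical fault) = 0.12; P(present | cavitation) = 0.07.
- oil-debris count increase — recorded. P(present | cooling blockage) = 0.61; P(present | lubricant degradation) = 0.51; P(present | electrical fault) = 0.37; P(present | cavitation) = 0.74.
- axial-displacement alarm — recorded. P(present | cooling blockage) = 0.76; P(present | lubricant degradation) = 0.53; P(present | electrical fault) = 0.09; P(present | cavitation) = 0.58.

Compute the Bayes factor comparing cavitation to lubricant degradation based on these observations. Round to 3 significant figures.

0.412

The Bayes factor is the ratio of the joint likelihoods of the evidence pattern under the two hypotheses.
  cavitation: 0.07 × 0.74 × 0.58 = 0.030044
  lubricant degradation: 0.27 × 0.51 × 0.53 = 0.072981
Bayes factor = 0.030044 / 0.072981 ≈ 0.412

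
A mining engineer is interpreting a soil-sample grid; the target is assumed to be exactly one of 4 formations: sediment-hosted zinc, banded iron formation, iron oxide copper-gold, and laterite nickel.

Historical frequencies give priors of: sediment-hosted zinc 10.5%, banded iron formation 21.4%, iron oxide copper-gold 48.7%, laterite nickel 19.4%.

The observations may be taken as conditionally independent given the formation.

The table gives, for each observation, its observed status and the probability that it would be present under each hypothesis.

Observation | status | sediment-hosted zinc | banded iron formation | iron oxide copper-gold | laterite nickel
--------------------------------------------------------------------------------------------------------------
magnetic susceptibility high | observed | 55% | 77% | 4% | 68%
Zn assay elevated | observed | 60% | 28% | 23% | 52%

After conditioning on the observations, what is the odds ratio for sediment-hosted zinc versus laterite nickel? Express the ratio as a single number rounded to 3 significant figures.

Unnormalized posterior weight (prior times the observation likelihoods) for each of the two hypotheses:
  sediment-hosted zinc: 0.105 × 0.55 × 0.60 = 0.03465
  laterite nickel: 0.194 × 0.68 × 0.52 = 0.068598
Posterior odds = 0.03465 / 0.068598 ≈ 0.505.

0.505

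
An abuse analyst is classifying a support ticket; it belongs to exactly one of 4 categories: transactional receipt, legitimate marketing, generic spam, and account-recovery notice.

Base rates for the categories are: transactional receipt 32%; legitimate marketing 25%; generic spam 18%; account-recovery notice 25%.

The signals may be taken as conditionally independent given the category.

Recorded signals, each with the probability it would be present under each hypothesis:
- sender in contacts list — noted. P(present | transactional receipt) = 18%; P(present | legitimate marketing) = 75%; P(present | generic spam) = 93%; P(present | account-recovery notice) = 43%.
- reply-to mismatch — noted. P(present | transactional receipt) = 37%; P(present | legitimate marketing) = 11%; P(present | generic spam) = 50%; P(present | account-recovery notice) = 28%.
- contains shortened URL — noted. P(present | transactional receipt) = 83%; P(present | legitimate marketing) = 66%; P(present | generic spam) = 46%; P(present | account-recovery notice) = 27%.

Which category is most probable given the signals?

generic spam

By Bayes' rule with conditional independence, the unnormalized weight for each hypothesis is prior × ∏ likelihoods:
  transactional receipt: 0.32 × 0.18 × 0.37 × 0.83 = 0.017689
  legitimate marketing: 0.25 × 0.75 × 0.11 × 0.66 = 0.013613
  generic spam: 0.18 × 0.93 × 0.50 × 0.46 = 0.038502
  account-recovery notice: 0.25 × 0.43 × 0.28 × 0.27 = 0.008127
The unnormalized weights sum to 0.07793.
P(transactional receipt | evidence) ≈ 0.017689 / 0.07793 ≈ 0.227
P(legitimate marketing | evidence) ≈ 0.013613 / 0.07793 ≈ 0.175
P(generic spam | evidence) ≈ 0.038502 / 0.07793 ≈ 0.494
P(account-recovery notice | evidence) ≈ 0.008127 / 0.07793 ≈ 0.104
The largest is 0.494, so generic spam is most probable.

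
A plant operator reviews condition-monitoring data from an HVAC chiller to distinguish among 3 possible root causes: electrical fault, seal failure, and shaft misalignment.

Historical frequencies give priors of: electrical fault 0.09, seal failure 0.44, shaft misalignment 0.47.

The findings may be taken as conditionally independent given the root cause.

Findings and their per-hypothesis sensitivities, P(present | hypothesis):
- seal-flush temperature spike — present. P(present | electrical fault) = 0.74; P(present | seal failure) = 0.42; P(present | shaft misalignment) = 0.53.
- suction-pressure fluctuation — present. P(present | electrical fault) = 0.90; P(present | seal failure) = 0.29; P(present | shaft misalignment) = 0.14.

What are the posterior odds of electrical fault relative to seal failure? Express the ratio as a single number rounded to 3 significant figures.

The normalizing constant cancels in an odds ratio, so compute prior × likelihood for the two hypotheses only:
  electrical fault: 0.09 × 0.74 × 0.90 = 0.05994
  seal failure: 0.44 × 0.42 × 0.29 = 0.053592
Odds(electrical fault : seal failure) = 0.05994 / 0.053592 ≈ 1.12.

1.12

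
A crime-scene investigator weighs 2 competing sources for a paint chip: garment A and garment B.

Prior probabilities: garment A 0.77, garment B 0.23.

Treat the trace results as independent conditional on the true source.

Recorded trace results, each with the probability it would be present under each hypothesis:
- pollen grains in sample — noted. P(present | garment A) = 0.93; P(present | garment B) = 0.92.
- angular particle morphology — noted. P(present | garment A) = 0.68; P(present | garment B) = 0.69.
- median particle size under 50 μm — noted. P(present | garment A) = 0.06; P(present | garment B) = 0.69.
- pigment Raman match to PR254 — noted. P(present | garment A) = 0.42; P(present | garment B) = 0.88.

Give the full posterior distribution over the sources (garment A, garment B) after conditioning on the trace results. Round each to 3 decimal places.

0.122, 0.878

By Bayes' rule with conditional independence, the unnormalized weight for each hypothesis is prior × ∏ likelihoods:
  garment A: 0.77 × 0.93 × 0.68 × 0.06 × 0.42 = 0.012271
  garment B: 0.23 × 0.92 × 0.69 × 0.69 × 0.88 = 0.088654
Marginal likelihood of the evidence = 0.10092.
P(garment A | evidence) = 0.012271 / 0.10092 ≈ 0.122
P(garment B | evidence) = 0.088654 / 0.10092 ≈ 0.878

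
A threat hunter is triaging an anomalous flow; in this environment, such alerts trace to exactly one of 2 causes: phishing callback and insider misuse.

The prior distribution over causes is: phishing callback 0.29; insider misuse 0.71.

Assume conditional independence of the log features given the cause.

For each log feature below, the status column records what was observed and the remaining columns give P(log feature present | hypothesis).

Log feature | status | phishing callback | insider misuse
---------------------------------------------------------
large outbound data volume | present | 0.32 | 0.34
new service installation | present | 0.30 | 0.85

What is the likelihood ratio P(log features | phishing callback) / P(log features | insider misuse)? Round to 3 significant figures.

The Bayes factor is the ratio of the joint likelihoods of the log feature pattern under the two hypotheses.
  phishing callback: 0.32 × 0.30 = 0.096
  insider misuse: 0.34 × 0.85 = 0.289
Bayes factor = 0.096 / 0.289 ≈ 0.332

0.332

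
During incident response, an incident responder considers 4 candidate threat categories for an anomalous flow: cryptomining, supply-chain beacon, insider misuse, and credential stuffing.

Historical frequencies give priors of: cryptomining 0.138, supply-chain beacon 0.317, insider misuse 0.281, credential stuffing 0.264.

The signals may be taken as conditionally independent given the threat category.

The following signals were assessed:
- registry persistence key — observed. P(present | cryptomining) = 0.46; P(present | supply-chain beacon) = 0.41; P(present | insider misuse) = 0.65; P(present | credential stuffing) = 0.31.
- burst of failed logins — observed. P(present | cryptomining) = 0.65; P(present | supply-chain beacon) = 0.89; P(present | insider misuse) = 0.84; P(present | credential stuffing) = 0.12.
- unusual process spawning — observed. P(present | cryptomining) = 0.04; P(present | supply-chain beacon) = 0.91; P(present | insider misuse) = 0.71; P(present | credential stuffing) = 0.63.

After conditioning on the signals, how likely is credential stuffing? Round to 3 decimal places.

0.028

By Bayes' rule with conditional independence, the unnormalized weight for each hypothesis is prior × ∏ likelihoods:
  cryptomining: 0.138 × 0.46 × 0.65 × 0.04 = 0.0016505
  supply-chain beacon: 0.317 × 0.41 × 0.89 × 0.91 = 0.10526
  insider misuse: 0.281 × 0.65 × 0.84 × 0.71 = 0.10893
  credential stuffing: 0.264 × 0.31 × 0.12 × 0.63 = 0.0061871
The unnormalized weights sum to 0.22203.
P(credential stuffing | evidence) = 0.0061871 / 0.22203 ≈ 0.028.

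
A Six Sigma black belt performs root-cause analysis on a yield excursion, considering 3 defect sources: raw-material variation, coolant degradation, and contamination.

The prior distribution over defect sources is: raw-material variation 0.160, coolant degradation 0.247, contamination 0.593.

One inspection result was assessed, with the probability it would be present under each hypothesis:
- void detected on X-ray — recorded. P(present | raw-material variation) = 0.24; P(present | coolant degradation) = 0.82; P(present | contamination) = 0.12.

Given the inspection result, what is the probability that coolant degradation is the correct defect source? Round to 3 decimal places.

0.649

For each hypothesis, the unnormalized posterior weight is prior × likelihood:
  raw-material variation: 0.160 × 0.24 = 0.0384
  coolant degradation: 0.247 × 0.82 = 0.20254
  contamination: 0.593 × 0.12 = 0.07116
Marginal likelihood of the evidence = 0.3121.
P(coolant degradation | evidence) = 0.20254 / 0.3121 ≈ 0.649.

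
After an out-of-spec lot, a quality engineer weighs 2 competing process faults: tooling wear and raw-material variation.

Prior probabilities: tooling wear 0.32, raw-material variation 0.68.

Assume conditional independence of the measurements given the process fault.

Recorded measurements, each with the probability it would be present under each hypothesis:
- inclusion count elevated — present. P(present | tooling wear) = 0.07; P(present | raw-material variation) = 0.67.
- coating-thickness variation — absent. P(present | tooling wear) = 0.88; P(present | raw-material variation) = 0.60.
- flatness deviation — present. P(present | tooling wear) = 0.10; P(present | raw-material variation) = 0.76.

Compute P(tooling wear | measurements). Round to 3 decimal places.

Multiply each prior by the joint likelihood of the measurement pattern (using 1 − P(present | H) for each absent measurement):
  tooling wear: 0.32 × 0.07 × (1 − 0.88) × 0.10 = 0.0002688
  raw-material variation: 0.68 × 0.67 × (1 − 0.60) × 0.76 = 0.1385
The unnormalized weights sum to 0.13877.
P(tooling wear | evidence) = 0.0002688 / 0.13877 ≈ 0.002.

0.002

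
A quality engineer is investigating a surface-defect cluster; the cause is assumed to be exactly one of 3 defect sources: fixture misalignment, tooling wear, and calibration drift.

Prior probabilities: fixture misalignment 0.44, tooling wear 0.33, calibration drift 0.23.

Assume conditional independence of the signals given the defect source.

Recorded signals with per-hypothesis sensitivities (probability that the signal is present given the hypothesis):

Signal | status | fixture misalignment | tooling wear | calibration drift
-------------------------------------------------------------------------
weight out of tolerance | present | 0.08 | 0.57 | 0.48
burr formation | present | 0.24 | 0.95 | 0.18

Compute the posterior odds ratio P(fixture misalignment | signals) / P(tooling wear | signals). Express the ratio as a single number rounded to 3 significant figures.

Posterior odds equal prior odds times the likelihood ratio; only the two competing hypotheses matter.
  fixture misalignment: 0.44 × 0.08 × 0.24 = 0.008448
  tooling wear: 0.33 × 0.57 × 0.95 = 0.17869
Posterior odds = 0.008448 / 0.17869 ≈ 0.0473.

0.0473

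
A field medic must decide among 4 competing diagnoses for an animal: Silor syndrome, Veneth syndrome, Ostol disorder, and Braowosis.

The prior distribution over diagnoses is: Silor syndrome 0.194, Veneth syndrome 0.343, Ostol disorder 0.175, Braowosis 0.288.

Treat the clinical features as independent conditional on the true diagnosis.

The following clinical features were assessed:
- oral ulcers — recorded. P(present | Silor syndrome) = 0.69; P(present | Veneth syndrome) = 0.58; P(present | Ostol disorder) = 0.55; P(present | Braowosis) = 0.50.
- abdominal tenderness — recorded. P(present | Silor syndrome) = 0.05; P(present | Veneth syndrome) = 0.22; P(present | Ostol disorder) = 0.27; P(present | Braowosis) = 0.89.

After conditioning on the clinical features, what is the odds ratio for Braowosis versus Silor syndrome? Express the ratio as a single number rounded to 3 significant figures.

19.1

The normalizing constant cancels in an odds ratio, so compute prior × likelihood for the two hypotheses only:
  Braowosis: 0.288 × 0.50 × 0.89 = 0.12816
  Silor syndrome: 0.194 × 0.69 × 0.05 = 0.006693
Posterior odds = 0.12816 / 0.006693 ≈ 19.1.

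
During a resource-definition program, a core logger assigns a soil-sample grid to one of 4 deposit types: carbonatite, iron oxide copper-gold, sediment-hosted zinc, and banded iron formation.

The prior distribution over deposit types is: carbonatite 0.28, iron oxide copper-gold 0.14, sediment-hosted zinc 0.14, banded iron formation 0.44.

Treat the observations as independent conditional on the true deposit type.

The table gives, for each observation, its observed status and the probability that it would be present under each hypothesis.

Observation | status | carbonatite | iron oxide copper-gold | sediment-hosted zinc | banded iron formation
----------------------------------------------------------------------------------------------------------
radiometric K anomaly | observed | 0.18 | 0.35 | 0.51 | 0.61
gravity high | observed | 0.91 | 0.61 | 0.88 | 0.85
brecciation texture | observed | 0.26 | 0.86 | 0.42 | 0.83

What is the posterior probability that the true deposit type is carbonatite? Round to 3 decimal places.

For each hypothesis, the unnormalized posterior weight is prior × product of the observation likelihoods:
  carbonatite: 0.28 × 0.18 × 0.91 × 0.26 = 0.011925
  iron oxide copper-gold: 0.14 × 0.35 × 0.61 × 0.86 = 0.025705
  sediment-hosted zinc: 0.14 × 0.51 × 0.88 × 0.42 = 0.026389
  banded iron formation: 0.44 × 0.61 × 0.85 × 0.83 = 0.18936
Marginal likelihood of the evidence = 0.25338.
P(carbonatite | evidence) = 0.011925 / 0.25338 ≈ 0.047.

0.047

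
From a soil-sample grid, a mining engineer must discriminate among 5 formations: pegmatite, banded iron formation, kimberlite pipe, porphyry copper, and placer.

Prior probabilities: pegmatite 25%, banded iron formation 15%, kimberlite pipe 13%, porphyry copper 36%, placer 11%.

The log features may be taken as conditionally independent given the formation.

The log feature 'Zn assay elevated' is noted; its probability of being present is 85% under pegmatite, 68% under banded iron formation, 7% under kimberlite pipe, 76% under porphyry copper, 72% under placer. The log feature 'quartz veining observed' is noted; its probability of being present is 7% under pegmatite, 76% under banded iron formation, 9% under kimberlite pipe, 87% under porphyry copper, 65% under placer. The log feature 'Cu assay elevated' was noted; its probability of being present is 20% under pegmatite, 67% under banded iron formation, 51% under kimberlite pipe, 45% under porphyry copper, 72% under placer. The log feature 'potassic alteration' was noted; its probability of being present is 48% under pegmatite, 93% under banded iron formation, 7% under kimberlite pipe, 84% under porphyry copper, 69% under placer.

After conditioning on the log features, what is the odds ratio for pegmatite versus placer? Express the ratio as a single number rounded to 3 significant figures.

Posterior odds equal prior odds times the likelihood ratio; only the two competing hypotheses matter.
  pegmatite: 0.25 × 0.85 × 0.07 × 0.20 × 0.48 = 0.001428
  placer: 0.11 × 0.72 × 0.65 × 0.72 × 0.69 = 0.025575
Posterior odds = 0.001428 / 0.025575 ≈ 0.0558.

0.0558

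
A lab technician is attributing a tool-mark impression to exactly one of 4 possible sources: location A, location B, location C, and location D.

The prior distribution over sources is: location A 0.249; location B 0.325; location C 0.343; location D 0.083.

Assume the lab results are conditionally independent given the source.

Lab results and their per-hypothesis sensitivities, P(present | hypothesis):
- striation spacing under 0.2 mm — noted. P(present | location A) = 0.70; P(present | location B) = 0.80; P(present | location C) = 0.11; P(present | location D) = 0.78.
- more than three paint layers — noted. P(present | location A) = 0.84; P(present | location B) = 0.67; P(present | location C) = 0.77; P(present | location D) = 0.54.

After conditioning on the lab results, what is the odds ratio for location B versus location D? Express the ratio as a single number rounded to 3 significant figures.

The normalizing constant cancels in an odds ratio, so compute prior × likelihood for the two hypotheses only:
  location B: 0.325 × 0.80 × 0.67 = 0.1742
  location D: 0.083 × 0.78 × 0.54 = 0.03496
Odds(location B : location D) = 0.1742 / 0.03496 ≈ 4.98.

4.98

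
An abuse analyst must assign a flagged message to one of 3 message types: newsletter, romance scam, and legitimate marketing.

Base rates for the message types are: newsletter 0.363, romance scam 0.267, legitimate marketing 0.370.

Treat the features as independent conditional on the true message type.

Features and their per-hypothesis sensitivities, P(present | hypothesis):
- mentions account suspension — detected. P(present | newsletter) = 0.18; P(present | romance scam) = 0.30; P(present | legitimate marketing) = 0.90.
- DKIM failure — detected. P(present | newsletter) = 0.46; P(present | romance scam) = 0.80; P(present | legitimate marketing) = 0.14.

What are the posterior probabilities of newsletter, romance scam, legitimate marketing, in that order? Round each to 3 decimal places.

For each hypothesis, the unnormalized posterior weight is prior × product of the feature likelihoods:
  newsletter: 0.363 × 0.18 × 0.46 = 0.030056
  romance scam: 0.267 × 0.30 × 0.80 = 0.06408
  legitimate marketing: 0.370 × 0.90 × 0.14 = 0.04662
Normalizing constant Z = 0.030056 + 0.06408 + 0.04662 = 0.14076.
P(newsletter | evidence) = 0.030056 / 0.14076 ≈ 0.214
P(romance scam | evidence) = 0.06408 / 0.14076 ≈ 0.455
P(legitimate marketing | evidence) = 0.04662 / 0.14076 ≈ 0.331

0.214, 0.455, 0.331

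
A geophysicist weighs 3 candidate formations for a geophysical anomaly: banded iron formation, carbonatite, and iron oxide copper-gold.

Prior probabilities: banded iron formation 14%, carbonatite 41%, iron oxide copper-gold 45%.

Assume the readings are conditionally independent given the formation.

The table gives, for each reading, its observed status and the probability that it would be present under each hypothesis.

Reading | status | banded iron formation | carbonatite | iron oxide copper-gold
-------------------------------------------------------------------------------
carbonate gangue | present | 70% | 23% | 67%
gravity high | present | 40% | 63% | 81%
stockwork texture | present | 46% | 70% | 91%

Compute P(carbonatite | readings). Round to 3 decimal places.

Multiply each prior by the joint likelihood of the reading pattern:
  banded iron formation: 0.14 × 0.70 × 0.40 × 0.46 = 0.018032
  carbonatite: 0.41 × 0.23 × 0.63 × 0.70 = 0.041586
  iron oxide copper-gold: 0.45 × 0.67 × 0.81 × 0.91 = 0.22224
The unnormalized weights sum to 0.28185.
P(carbonatite | evidence) = 0.041586 / 0.28185 ≈ 0.148.

0.148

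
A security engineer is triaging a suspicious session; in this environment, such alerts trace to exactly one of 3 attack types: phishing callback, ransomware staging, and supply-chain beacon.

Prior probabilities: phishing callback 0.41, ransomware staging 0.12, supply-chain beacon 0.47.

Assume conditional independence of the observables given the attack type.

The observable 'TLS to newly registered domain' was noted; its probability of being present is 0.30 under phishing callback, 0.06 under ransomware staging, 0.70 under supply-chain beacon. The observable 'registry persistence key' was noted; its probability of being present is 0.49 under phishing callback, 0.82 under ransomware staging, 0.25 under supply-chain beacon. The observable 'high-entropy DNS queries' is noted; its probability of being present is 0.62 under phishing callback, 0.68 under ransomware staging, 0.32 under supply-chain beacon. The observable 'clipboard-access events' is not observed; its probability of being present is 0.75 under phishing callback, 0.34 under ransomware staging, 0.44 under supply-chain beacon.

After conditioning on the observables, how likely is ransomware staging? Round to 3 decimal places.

By Bayes' rule with conditional independence, the unnormalized weight for each hypothesis is prior × ∏ likelihoods (using 1 − P(present | H) for each absent observable):
  phishing callback: 0.41 × 0.30 × 0.49 × 0.62 × (1 − 0.75) = 0.0093418
  ransomware staging: 0.12 × 0.06 × 0.82 × 0.68 × (1 − 0.34) = 0.0026497
  supply-chain beacon: 0.47 × 0.70 × 0.25 × 0.32 × (1 − 0.44) = 0.014739
Marginal likelihood of the evidence = 0.026731.
P(ransomware staging | evidence) = 0.0026497 / 0.026731 ≈ 0.099.

0.099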